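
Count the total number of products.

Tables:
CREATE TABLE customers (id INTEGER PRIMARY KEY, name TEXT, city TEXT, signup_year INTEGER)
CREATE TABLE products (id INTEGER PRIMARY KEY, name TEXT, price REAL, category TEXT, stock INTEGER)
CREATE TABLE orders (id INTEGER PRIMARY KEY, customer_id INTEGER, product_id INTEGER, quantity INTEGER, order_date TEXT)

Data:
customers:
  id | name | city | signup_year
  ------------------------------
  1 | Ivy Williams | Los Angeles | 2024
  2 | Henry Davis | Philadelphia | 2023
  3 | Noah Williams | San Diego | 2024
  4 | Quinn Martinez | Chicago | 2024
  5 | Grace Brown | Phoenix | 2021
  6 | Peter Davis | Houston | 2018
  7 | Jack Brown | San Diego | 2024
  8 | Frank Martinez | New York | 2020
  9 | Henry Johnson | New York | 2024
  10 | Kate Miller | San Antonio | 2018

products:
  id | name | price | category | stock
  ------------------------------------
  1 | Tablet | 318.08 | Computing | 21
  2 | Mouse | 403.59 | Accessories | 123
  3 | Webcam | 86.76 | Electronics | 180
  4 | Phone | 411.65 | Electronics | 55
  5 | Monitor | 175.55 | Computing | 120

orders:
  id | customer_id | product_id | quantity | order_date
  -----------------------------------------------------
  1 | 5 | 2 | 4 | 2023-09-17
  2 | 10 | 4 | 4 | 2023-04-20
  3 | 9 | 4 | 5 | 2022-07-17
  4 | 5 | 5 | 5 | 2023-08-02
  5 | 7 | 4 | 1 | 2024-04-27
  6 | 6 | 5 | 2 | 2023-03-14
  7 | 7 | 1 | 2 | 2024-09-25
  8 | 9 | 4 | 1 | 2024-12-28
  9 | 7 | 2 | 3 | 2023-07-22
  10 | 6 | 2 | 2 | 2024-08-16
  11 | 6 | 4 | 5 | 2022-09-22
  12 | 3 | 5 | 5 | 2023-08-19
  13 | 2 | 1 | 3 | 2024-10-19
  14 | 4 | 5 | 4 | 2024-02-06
SELECT COUNT(*) FROM products

Execution result:
5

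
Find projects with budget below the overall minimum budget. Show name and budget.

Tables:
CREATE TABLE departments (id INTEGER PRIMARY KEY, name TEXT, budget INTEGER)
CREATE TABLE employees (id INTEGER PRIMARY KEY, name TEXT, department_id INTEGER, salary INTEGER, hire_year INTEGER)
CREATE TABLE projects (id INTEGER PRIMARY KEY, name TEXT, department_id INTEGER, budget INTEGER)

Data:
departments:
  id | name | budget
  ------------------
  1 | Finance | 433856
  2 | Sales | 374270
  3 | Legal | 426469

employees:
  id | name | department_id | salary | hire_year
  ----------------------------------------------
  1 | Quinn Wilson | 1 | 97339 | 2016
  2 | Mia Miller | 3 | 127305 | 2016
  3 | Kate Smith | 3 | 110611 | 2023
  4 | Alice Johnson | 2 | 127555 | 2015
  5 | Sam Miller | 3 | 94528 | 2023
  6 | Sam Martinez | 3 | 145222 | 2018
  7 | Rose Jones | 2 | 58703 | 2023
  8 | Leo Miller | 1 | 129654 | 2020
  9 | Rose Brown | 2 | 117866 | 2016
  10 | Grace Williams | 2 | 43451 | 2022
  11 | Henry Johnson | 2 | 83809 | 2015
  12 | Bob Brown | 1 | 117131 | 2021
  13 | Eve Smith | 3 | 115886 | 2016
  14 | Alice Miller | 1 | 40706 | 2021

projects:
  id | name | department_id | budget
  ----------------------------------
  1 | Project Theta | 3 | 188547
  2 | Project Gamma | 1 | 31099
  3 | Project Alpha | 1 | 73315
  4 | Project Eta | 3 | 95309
SELECT name, budget FROM projects WHERE budget < (SELECT MIN(budget) FROM projects)

Execution result:
(no rows)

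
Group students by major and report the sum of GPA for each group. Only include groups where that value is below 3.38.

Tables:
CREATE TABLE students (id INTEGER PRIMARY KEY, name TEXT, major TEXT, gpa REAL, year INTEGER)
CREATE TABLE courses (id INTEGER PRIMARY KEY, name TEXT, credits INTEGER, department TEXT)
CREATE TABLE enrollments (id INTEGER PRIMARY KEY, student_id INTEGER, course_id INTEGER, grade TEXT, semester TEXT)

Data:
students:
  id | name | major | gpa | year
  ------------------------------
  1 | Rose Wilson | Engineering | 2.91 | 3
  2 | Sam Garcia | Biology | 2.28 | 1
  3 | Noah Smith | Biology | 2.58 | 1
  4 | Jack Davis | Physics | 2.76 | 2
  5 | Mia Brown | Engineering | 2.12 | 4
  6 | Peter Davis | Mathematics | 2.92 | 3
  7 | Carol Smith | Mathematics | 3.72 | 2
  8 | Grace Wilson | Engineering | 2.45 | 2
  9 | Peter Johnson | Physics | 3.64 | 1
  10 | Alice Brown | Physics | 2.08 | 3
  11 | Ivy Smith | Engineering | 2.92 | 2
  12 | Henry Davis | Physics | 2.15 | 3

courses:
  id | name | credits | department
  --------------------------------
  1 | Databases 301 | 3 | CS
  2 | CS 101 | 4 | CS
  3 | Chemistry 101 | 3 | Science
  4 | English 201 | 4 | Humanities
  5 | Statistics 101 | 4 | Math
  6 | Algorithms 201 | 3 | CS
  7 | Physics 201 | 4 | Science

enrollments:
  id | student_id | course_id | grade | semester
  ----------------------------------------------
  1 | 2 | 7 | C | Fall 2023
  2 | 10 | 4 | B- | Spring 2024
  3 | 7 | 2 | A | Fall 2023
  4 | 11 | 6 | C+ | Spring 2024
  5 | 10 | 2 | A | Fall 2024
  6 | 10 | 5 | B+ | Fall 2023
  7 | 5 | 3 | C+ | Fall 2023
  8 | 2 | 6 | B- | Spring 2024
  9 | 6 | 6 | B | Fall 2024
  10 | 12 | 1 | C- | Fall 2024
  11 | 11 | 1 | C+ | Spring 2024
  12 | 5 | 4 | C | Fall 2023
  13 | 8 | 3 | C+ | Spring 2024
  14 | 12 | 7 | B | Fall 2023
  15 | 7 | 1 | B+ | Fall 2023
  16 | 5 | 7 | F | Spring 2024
SELECT major, SUM(gpa) AS sum_gpa FROM students GROUP BY major HAVING SUM(gpa) < 3.38

Execution result:
(no rows)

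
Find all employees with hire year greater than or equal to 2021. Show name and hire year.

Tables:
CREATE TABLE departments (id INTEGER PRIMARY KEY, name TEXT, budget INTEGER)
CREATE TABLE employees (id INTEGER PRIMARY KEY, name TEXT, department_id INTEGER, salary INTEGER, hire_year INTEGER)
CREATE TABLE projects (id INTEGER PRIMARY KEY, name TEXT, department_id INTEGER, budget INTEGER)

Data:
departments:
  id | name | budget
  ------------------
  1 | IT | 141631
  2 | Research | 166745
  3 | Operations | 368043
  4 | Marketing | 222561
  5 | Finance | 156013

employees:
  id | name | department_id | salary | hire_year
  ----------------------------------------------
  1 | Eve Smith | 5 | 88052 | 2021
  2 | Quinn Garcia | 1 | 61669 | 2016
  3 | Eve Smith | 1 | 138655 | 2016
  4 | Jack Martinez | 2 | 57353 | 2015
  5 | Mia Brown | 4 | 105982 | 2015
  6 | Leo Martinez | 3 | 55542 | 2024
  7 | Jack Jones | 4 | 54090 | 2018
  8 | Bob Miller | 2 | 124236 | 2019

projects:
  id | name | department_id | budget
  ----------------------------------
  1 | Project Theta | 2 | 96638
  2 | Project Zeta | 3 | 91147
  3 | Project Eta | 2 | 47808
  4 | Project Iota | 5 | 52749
SELECT name, hire_year FROM employees WHERE hire_year >= 2021

Execution result:
name | hire_year
Eve Smith | 2021
Leo Martinez | 2024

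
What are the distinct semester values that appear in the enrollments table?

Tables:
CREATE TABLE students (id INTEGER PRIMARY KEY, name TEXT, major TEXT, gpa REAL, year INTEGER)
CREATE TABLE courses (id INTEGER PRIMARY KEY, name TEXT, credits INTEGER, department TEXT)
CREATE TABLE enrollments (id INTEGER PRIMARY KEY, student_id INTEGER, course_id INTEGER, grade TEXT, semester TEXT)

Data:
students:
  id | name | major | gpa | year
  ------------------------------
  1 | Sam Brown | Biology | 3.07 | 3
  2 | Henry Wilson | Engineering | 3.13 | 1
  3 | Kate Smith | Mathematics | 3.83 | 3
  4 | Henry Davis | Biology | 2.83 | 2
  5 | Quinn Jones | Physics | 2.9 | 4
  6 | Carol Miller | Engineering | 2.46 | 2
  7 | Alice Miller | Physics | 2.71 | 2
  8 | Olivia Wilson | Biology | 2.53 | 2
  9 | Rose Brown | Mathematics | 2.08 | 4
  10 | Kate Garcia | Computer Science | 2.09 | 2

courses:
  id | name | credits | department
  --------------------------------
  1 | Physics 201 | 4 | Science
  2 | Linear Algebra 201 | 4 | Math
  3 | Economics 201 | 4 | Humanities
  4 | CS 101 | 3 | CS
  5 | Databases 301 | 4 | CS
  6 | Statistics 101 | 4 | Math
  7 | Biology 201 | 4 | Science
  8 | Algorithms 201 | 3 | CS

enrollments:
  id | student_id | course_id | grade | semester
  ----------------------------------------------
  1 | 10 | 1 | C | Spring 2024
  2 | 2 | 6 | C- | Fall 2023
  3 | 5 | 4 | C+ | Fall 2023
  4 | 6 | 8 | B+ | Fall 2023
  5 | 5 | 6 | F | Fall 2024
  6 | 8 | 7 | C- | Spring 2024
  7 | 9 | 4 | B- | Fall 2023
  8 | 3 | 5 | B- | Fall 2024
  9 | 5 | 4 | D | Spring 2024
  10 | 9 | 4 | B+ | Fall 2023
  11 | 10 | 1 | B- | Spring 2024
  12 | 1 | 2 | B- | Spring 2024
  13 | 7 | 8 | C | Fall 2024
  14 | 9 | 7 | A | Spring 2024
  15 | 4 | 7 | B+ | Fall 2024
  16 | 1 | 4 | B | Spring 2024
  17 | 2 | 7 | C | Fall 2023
SELECT DISTINCT semester FROM enrollments

Execution result:
semester
Spring 2024
Fall 2023
Fall 2024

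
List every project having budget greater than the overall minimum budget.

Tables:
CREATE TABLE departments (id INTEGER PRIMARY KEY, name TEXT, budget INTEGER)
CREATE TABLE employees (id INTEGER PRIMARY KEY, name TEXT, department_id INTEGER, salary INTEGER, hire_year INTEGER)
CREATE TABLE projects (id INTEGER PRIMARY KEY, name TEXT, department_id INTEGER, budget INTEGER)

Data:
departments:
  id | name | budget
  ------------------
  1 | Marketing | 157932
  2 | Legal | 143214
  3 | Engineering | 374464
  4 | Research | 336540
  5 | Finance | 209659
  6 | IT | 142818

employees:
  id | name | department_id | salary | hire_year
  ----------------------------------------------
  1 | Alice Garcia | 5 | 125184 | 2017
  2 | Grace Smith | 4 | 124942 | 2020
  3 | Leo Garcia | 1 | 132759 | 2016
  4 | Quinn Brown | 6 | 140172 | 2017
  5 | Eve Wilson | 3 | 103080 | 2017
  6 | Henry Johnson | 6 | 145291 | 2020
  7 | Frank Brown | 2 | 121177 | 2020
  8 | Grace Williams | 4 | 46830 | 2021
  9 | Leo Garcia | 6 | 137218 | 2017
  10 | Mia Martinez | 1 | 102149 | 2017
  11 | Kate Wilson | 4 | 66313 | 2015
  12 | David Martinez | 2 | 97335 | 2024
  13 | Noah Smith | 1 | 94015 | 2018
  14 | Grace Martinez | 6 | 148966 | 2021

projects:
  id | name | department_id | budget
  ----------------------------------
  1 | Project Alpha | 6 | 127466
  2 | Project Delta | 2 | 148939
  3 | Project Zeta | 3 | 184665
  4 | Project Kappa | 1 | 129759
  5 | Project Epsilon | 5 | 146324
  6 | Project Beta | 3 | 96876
SELECT name, budget FROM projects WHERE budget > (SELECT MIN(budget) FROM projects)

Execution result:
name | budget
Project Alpha | 127466
Project Delta | 148939
Project Zeta | 184665
Project Kappa | 129759
Project Epsilon | 146324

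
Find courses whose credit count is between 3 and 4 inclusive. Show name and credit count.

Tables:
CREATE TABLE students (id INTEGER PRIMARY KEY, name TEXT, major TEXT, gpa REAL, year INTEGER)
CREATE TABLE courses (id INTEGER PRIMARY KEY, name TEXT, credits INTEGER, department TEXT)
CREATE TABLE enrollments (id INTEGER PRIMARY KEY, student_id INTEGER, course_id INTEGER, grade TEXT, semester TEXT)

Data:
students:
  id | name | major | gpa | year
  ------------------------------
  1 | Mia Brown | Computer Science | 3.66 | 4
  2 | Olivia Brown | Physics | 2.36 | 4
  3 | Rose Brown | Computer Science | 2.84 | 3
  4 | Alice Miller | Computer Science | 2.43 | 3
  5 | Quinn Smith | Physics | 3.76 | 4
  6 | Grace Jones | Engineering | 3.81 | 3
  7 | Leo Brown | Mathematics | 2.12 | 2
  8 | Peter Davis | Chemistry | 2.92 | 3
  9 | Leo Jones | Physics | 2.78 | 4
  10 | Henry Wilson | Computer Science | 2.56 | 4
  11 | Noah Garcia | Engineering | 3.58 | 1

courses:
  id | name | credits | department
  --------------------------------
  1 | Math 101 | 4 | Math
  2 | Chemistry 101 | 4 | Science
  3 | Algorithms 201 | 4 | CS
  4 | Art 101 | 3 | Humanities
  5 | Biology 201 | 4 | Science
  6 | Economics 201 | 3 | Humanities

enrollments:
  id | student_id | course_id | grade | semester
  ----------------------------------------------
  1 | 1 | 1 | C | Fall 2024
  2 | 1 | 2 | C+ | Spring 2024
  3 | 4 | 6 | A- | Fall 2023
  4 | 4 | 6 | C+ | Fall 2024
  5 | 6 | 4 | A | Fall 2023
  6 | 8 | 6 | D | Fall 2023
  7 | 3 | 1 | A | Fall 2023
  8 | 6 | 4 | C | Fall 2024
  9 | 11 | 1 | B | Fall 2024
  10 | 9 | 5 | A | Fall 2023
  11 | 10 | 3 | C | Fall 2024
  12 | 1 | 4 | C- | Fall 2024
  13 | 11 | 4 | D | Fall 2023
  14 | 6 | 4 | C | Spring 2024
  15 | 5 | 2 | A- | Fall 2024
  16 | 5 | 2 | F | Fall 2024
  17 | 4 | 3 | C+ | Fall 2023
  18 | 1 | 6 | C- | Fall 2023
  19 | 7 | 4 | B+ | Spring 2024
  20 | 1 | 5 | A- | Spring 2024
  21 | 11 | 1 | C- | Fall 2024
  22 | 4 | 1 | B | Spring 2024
SELECT name, credits FROM courses WHERE credits BETWEEN 3 AND 4

Execution result:
name | credits
Math 101 | 4
Chemistry 101 | 4
Algorithms 201 | 4
Art 101 | 3
Biology 201 | 4
Economics 201 | 3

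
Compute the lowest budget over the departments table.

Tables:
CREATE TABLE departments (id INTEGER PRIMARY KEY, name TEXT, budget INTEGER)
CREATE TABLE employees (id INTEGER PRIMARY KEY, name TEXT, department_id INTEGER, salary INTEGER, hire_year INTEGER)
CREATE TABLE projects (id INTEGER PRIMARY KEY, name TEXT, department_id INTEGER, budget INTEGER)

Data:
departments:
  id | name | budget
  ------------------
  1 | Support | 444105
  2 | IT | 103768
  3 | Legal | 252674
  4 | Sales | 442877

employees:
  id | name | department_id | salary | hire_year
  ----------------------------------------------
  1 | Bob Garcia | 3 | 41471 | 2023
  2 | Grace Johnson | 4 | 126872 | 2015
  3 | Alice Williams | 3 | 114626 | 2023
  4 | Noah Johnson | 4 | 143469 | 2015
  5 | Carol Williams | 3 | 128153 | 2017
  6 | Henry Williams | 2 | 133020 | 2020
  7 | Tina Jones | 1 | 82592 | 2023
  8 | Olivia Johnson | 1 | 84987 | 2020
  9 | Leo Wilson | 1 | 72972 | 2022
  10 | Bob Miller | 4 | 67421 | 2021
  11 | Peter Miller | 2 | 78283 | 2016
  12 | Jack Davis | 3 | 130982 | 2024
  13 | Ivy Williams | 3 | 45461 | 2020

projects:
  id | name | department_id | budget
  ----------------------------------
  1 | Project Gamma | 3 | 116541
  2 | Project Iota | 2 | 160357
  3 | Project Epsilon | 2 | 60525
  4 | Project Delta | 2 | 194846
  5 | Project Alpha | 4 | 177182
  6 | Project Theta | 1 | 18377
SELECT MIN(budget) FROM departments

Execution result:
103768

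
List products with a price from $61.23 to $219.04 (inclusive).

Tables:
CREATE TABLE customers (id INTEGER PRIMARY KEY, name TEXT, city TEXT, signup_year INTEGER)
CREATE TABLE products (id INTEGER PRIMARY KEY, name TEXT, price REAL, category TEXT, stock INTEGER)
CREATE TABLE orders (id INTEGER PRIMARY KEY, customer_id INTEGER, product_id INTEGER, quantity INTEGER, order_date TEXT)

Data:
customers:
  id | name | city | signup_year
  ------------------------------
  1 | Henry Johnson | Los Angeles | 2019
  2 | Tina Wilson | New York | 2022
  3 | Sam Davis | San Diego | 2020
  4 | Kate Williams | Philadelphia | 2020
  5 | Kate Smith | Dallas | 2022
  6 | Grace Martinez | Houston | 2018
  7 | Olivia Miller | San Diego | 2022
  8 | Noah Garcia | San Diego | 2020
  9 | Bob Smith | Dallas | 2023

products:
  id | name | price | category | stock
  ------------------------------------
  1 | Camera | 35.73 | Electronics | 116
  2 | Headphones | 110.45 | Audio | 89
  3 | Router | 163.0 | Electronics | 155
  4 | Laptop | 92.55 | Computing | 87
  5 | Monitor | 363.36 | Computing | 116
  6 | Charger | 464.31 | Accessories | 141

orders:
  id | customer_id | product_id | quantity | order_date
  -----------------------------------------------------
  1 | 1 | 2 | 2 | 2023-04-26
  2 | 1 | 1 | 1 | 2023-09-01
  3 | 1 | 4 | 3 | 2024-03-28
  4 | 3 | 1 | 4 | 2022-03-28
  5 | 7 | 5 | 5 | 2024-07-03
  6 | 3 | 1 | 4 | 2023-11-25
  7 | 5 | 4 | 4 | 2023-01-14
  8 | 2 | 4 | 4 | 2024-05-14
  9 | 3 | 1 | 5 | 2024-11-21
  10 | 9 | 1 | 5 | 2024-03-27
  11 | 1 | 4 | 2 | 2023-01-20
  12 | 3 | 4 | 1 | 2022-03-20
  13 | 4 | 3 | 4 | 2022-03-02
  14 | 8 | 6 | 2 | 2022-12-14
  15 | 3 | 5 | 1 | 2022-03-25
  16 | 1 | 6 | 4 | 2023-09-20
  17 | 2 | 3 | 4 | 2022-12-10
SELECT name, price FROM products WHERE price BETWEEN 61.23 AND 219.04

Execution result:
name | price
Headphones | 110.45
Router | 163.00
Laptop | 92.55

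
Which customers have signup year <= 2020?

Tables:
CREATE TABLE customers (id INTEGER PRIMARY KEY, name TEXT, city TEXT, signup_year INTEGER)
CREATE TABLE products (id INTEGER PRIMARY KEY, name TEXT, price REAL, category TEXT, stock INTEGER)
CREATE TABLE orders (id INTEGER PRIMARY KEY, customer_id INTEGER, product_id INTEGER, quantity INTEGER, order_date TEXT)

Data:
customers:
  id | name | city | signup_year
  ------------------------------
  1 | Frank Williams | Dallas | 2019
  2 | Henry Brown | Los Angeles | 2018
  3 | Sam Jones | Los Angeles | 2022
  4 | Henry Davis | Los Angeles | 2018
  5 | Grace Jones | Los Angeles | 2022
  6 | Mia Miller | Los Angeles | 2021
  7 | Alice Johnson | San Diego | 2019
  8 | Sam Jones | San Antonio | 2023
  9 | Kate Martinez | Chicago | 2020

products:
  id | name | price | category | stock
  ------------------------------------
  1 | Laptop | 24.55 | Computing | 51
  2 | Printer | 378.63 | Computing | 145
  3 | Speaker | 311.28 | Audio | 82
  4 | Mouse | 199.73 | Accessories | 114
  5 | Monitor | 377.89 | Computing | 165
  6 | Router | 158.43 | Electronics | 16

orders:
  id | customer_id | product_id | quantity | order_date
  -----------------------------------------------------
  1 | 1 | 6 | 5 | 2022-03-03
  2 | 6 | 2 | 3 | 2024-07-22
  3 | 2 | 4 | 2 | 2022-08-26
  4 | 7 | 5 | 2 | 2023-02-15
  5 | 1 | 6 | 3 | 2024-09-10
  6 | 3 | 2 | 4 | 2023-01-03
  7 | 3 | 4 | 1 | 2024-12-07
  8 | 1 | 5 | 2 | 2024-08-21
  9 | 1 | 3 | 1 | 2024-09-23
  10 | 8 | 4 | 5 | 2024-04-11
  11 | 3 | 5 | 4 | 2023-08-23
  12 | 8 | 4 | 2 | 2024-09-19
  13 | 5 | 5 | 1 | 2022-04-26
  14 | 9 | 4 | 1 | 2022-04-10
SELECT name, signup_year FROM customers WHERE signup_year <= 2020

Execution result:
name | signup_year
Frank Williams | 2019
Henry Brown | 2018
Henry Davis | 2018
Alice Johnson | 2019
Kate Martinez | 2020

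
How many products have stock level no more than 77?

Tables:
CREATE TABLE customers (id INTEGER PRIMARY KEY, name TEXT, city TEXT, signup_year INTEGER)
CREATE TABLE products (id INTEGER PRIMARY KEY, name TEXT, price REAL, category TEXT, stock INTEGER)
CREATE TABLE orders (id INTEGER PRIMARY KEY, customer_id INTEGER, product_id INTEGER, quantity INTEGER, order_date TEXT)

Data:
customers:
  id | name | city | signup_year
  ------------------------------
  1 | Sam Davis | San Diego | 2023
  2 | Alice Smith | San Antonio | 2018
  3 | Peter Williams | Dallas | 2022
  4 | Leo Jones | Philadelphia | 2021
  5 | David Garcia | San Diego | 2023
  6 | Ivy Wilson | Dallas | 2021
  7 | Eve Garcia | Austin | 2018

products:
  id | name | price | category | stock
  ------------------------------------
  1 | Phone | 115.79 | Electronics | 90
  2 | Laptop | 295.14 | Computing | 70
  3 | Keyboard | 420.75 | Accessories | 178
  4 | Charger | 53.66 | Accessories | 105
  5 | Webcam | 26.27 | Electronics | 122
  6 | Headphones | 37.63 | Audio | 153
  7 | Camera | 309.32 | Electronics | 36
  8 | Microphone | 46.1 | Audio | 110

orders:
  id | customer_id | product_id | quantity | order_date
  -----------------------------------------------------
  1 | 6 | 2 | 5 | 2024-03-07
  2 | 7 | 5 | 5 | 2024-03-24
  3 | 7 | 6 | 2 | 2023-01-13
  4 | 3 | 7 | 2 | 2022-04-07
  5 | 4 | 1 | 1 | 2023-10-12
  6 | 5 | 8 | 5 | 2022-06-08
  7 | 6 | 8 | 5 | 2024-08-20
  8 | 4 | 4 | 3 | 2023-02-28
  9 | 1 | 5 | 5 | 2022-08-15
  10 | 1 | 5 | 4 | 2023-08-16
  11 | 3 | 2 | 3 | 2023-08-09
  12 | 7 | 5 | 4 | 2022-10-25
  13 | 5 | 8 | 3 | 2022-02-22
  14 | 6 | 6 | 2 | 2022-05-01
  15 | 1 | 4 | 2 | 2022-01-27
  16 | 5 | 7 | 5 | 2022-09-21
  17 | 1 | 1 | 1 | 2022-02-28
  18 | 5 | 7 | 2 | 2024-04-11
SELECT COUNT(*) FROM products WHERE stock <= 77

Execution result:
2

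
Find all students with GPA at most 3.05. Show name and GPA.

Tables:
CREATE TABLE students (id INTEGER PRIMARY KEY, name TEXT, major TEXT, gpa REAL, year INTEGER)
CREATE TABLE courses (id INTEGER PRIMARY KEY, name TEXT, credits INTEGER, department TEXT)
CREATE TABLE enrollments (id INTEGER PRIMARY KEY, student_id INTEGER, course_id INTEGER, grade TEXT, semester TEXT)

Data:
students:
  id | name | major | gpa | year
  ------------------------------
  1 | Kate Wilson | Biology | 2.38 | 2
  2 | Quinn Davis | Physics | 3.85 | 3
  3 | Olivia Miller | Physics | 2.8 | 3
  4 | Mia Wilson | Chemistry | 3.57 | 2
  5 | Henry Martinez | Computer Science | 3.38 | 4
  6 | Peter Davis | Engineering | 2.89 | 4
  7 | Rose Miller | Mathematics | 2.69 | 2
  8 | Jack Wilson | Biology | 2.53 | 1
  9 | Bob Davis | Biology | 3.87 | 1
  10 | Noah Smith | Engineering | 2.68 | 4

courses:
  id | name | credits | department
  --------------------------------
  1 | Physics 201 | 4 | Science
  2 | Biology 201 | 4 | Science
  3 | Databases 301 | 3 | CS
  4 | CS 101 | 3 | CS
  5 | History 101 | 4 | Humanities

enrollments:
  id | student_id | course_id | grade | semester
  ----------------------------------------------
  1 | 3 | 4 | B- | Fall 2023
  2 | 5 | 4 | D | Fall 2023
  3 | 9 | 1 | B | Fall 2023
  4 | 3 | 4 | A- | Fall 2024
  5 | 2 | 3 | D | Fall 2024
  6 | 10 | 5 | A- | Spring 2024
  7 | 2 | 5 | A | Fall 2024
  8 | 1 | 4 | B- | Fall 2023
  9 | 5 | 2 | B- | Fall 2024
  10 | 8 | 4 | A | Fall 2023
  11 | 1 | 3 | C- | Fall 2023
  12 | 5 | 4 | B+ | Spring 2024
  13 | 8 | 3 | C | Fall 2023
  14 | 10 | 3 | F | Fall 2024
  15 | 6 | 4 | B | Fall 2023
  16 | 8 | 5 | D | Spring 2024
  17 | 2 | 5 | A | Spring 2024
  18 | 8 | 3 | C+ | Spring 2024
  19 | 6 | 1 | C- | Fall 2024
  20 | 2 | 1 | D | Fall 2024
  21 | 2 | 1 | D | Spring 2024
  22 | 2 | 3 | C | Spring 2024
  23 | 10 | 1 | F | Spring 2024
SELECT name, gpa FROM students WHERE gpa <= 3.05

Execution result:
name | gpa
Kate Wilson | 2.38
Olivia Miller | 2.80
Peter Davis | 2.89
Rose Miller | 2.69
Jack Wilson | 2.53
Noah Smith | 2.68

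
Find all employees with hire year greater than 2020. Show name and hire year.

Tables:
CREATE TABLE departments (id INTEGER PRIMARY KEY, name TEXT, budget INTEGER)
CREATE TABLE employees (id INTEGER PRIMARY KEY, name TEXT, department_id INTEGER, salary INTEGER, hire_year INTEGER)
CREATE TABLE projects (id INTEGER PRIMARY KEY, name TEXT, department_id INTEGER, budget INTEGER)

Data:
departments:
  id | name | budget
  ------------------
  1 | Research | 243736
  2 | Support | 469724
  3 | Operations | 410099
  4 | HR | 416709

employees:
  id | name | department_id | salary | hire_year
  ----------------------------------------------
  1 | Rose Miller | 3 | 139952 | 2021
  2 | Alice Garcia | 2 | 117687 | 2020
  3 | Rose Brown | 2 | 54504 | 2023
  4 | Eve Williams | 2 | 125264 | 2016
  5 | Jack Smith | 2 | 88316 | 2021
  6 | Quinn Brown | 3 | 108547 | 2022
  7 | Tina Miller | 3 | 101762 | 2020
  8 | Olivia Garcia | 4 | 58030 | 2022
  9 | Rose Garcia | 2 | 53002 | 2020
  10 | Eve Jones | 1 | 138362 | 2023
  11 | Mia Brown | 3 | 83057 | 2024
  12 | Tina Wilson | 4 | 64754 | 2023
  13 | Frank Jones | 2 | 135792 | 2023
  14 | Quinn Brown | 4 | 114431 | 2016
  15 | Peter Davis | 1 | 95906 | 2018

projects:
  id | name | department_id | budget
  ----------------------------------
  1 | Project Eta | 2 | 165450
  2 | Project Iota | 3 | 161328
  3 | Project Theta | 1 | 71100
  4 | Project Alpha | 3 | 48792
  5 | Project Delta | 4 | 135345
SELECT name, hire_year FROM employees WHERE hire_year > 2020

Execution result:
name | hire_year
Rose Miller | 2021
Rose Brown | 2023
Jack Smith | 2021
Quinn Brown | 2022
Olivia Garcia | 2022
Eve Jones | 2023
Mia Brown | 2024
Tina Wilson | 2023
Frank Jones | 2023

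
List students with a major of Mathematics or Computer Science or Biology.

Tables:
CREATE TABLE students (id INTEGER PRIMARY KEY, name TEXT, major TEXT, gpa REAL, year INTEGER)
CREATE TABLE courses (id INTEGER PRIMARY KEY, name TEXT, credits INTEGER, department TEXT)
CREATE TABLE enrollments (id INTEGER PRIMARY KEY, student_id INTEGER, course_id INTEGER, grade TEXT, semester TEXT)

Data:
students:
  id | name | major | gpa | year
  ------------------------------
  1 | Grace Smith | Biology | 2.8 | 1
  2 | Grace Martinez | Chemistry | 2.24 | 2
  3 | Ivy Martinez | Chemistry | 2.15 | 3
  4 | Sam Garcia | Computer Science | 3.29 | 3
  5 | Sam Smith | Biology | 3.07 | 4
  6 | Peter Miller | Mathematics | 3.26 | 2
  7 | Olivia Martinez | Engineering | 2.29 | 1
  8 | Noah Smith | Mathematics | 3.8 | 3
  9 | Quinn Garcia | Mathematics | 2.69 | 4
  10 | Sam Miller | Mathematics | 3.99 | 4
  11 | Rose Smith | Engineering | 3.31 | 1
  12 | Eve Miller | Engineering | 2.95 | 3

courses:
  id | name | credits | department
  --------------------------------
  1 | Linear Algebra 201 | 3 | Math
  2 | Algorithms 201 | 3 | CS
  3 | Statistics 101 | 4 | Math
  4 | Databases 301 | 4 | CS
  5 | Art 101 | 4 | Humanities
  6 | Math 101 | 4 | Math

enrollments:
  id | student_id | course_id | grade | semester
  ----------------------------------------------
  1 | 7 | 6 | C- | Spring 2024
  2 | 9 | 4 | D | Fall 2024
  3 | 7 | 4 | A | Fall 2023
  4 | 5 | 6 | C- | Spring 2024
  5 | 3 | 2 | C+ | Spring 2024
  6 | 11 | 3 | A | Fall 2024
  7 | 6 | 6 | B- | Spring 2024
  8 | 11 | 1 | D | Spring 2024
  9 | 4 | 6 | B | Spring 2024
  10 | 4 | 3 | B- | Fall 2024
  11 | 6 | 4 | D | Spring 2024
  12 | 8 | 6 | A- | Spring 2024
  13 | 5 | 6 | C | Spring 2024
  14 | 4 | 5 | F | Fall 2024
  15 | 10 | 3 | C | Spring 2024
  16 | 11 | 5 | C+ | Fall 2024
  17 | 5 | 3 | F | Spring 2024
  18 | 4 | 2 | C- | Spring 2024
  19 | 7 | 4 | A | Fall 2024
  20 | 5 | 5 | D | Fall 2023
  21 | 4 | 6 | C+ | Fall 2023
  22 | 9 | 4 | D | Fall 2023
SELECT name, major FROM students WHERE major IN ('Mathematics', 'Computer Science', 'Biology')

Execution result:
name | major
Grace Smith | Biology
Sam Garcia | Computer Science
Sam Smith | Biology
Peter Miller | Mathematics
Noah Smith | Mathematics
Quinn Garcia | Mathematics
Sam Miller | Mathematics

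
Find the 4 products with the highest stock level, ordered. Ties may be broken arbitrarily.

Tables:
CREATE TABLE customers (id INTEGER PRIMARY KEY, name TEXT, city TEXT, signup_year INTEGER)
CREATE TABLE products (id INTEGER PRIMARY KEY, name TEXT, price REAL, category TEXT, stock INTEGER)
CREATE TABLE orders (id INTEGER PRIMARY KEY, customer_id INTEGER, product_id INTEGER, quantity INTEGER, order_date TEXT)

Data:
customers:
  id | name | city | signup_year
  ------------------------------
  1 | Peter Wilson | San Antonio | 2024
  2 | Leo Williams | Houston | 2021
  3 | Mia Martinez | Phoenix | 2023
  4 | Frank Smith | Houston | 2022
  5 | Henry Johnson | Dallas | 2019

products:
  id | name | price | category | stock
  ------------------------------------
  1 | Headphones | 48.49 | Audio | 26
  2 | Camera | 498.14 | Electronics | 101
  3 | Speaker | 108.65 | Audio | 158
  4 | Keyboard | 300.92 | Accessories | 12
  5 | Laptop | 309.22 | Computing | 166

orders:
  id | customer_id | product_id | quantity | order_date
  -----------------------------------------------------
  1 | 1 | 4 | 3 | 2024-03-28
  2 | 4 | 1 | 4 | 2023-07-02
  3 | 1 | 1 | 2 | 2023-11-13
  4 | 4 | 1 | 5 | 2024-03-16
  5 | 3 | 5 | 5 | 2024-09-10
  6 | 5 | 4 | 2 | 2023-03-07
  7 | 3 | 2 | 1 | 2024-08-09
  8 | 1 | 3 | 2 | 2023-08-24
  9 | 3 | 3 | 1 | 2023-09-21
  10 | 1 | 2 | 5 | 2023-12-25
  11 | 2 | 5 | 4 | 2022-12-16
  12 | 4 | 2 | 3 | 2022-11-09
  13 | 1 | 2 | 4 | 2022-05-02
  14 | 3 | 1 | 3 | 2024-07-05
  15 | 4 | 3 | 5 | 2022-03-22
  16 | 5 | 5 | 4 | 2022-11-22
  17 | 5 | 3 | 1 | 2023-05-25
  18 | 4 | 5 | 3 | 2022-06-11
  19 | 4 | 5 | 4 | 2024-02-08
SELECT name, stock FROM products ORDER BY stock DESC LIMIT 4

Execution result:
name | stock
Laptop | 166
Speaker | 158
Camera | 101
Headphones | 26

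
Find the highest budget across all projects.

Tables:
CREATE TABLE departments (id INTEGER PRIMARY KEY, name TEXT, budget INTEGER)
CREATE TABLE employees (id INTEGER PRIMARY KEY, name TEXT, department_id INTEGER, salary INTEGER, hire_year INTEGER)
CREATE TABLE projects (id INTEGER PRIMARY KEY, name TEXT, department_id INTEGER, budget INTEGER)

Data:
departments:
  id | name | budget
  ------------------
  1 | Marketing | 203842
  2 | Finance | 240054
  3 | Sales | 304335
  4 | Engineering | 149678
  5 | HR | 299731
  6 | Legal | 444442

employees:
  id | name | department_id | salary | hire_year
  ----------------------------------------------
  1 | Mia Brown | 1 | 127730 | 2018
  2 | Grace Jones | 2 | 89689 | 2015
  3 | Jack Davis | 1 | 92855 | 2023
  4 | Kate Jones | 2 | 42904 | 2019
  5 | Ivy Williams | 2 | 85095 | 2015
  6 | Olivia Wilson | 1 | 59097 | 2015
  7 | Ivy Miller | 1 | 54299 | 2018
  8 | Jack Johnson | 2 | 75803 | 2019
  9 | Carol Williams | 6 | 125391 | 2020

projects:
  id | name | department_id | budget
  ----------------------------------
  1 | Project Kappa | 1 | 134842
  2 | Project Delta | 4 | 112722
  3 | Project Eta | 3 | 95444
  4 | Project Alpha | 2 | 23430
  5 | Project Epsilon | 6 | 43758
SELECT MAX(budget) FROM projects

Execution result:
134842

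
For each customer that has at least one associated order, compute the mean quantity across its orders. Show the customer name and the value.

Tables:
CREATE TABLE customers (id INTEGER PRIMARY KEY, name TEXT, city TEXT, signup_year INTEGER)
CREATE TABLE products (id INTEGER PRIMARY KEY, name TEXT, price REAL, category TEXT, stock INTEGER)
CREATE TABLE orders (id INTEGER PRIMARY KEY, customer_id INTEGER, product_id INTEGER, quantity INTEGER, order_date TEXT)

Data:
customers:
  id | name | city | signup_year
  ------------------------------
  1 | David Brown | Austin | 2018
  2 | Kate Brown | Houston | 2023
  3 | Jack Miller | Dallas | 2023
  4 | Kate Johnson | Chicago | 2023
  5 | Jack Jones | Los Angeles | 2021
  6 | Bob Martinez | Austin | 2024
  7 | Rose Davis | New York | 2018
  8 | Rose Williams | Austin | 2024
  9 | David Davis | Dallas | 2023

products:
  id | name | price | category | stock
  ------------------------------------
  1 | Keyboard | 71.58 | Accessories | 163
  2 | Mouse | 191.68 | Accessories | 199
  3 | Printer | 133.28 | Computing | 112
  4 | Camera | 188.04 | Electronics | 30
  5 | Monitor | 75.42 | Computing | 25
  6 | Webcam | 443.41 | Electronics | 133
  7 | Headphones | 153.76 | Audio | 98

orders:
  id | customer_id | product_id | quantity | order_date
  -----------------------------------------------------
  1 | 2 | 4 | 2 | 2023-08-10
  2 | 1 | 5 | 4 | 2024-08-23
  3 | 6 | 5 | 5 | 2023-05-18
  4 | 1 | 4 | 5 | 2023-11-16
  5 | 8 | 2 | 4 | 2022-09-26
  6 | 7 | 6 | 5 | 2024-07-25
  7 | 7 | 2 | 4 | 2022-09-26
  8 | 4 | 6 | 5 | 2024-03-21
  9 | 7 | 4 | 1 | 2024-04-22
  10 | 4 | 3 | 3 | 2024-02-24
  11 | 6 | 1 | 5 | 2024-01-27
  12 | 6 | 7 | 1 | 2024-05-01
SELECT p.name, AVG(c.quantity) AS avg_quantity FROM orders c JOIN customers p ON c.customer_id = p.id GROUP BY p.id, p.name

Execution result:
name | avg_quantity
David Brown | 4.50
Kate Brown | 2.00
Kate Johnson | 4.00
Bob Martinez | 3.67
Rose Davis | 3.33
Rose Williams | 4.00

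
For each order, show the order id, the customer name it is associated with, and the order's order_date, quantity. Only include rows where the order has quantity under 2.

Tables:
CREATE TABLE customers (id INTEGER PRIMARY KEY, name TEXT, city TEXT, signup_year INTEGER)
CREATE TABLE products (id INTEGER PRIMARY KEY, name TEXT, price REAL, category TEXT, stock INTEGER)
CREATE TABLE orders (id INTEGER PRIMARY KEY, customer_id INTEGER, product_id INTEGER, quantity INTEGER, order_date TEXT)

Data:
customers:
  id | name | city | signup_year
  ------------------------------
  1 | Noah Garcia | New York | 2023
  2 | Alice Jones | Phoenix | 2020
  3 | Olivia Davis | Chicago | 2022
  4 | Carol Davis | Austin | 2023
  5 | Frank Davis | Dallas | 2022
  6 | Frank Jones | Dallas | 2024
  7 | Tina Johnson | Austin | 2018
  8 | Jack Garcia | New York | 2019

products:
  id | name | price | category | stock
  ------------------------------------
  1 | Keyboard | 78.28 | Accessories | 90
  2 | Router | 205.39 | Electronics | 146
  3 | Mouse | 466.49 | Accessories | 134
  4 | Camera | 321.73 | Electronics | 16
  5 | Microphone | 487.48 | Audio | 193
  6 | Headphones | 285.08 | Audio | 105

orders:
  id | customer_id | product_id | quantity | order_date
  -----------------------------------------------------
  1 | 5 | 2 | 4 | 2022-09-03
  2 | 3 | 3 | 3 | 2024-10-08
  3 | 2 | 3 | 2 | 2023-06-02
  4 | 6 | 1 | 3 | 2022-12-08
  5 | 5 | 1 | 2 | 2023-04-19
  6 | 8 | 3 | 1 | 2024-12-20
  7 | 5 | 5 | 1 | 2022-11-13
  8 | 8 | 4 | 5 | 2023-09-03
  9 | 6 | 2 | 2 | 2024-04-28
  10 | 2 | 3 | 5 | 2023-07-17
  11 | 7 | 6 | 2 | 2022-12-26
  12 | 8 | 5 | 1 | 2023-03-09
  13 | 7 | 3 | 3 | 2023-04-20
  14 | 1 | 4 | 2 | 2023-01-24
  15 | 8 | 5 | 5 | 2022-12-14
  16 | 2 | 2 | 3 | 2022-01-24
SELECT c.id, p.name AS customer, c.order_date, c.quantity FROM orders c JOIN customers p ON c.customer_id = p.id WHERE c.quantity < 2

Execution result:
id | customer | order_date | quantity
6 | Jack Garcia | 2024-12-20 | 1
7 | Frank Davis | 2022-11-13 | 1
12 | Jack Garcia | 2023-03-09 | 1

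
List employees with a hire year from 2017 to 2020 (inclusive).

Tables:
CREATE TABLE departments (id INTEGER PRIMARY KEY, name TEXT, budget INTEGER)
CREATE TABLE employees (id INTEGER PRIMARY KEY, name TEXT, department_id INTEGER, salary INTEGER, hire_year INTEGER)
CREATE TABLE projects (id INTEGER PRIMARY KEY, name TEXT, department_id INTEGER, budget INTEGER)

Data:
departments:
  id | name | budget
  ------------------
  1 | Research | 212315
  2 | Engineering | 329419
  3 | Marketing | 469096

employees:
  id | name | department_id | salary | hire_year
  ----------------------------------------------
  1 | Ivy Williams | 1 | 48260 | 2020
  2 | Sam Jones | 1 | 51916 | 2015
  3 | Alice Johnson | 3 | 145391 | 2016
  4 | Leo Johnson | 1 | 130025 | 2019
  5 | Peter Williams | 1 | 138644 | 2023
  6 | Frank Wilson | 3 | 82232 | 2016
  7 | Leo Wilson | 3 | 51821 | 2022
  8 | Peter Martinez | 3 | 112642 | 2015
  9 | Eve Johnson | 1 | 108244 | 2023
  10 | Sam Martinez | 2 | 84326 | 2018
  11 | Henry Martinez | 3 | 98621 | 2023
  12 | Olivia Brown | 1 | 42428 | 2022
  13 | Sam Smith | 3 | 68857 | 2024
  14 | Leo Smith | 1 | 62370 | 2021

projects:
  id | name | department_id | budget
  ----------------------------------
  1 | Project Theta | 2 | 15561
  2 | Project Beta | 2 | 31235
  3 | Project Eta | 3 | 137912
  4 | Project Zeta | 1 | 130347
SELECT name, hire_year FROM employees WHERE hire_year BETWEEN 2017 AND 2020

Execution result:
name | hire_year
Ivy Williams | 2020
Leo Johnson | 2019
Sam Martinez | 2018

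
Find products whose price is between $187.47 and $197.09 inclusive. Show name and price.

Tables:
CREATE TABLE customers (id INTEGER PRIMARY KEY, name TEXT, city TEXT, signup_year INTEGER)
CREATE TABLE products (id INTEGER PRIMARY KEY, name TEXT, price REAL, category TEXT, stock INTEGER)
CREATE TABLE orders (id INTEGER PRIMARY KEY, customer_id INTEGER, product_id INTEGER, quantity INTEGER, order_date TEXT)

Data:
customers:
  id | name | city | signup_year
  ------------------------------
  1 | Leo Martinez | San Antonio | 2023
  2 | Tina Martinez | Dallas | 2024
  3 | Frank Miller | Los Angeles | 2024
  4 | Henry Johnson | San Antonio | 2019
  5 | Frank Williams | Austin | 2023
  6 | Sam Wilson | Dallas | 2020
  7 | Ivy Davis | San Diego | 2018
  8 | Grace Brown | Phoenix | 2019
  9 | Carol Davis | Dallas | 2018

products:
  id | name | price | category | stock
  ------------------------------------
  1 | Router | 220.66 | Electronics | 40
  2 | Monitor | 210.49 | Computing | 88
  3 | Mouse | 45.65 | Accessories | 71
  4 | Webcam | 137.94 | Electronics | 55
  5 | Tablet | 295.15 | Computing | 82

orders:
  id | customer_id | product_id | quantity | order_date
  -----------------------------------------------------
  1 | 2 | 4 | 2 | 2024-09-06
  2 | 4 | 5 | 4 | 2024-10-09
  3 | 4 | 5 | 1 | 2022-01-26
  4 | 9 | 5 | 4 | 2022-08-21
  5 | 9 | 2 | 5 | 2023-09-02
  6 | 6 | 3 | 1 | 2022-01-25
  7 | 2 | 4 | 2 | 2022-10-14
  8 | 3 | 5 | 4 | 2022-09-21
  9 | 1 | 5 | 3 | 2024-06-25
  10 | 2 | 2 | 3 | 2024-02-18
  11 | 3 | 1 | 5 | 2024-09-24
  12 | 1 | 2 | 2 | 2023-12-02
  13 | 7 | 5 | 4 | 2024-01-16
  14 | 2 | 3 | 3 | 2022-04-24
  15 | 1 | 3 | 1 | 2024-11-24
SELECT name, price FROM products WHERE price BETWEEN 187.47 AND 197.09

Execution result:
(no rows)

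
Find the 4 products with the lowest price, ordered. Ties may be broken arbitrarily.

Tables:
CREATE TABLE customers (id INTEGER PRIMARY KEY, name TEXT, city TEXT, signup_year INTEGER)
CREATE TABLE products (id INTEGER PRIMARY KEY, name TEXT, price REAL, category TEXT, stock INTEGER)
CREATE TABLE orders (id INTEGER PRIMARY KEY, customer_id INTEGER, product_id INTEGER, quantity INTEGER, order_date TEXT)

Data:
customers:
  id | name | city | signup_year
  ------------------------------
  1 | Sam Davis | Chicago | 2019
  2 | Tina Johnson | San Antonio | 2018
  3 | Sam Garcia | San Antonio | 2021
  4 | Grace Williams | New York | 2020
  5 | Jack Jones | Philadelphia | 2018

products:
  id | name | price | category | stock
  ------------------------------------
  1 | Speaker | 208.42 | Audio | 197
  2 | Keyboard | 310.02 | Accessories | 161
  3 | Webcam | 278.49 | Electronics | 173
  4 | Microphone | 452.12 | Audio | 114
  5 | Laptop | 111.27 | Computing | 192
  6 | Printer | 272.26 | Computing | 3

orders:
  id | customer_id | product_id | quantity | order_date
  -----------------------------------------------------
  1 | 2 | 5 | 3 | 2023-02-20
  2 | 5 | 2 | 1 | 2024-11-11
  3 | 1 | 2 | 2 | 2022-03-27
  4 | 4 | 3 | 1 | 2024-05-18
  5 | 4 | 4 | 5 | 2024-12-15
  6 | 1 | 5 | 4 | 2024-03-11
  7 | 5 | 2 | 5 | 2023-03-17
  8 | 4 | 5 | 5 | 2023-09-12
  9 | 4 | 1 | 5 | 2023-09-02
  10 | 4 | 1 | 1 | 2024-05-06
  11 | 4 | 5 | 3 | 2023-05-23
SELECT name, price FROM products ORDER BY price ASC LIMIT 4

Execution result:
name | price
Laptop | 111.27
Speaker | 208.42
Printer | 272.26
Webcam | 278.49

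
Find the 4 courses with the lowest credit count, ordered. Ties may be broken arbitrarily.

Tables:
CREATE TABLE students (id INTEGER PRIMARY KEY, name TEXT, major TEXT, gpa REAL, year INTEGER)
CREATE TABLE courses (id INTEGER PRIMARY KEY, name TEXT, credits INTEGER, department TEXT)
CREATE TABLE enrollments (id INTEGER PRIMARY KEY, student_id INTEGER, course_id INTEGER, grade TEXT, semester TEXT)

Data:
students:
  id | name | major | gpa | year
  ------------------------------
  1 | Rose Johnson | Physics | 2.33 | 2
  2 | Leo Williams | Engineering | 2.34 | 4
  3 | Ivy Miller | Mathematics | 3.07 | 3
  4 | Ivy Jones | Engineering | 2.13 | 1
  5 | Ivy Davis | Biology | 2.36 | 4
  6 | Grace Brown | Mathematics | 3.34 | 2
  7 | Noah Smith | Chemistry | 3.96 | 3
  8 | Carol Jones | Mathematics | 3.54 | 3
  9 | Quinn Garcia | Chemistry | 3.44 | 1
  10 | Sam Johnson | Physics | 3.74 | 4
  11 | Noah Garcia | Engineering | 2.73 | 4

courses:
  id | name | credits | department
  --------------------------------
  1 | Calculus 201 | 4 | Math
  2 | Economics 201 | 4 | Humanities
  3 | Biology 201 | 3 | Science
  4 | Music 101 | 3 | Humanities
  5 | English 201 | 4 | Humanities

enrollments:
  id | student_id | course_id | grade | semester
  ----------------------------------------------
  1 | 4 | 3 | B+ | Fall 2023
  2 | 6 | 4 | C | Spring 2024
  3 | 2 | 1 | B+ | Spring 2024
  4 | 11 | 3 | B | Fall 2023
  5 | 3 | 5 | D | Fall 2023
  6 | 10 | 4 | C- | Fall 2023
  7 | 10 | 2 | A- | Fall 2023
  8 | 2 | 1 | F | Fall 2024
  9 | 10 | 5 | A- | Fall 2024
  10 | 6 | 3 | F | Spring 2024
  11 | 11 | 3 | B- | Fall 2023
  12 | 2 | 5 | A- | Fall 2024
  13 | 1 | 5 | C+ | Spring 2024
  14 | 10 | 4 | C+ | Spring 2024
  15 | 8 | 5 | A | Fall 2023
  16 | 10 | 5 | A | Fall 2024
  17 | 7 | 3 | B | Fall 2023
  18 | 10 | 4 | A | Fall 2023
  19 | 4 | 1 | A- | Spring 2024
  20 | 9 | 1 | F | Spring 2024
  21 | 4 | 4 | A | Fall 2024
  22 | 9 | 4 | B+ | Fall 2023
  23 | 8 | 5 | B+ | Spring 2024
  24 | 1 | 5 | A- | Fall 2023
SELECT name, credits FROM courses ORDER BY credits ASC LIMIT 4

Execution result:
name | credits
Biology 201 | 3
Music 101 | 3
Calculus 201 | 4
Economics 201 | 4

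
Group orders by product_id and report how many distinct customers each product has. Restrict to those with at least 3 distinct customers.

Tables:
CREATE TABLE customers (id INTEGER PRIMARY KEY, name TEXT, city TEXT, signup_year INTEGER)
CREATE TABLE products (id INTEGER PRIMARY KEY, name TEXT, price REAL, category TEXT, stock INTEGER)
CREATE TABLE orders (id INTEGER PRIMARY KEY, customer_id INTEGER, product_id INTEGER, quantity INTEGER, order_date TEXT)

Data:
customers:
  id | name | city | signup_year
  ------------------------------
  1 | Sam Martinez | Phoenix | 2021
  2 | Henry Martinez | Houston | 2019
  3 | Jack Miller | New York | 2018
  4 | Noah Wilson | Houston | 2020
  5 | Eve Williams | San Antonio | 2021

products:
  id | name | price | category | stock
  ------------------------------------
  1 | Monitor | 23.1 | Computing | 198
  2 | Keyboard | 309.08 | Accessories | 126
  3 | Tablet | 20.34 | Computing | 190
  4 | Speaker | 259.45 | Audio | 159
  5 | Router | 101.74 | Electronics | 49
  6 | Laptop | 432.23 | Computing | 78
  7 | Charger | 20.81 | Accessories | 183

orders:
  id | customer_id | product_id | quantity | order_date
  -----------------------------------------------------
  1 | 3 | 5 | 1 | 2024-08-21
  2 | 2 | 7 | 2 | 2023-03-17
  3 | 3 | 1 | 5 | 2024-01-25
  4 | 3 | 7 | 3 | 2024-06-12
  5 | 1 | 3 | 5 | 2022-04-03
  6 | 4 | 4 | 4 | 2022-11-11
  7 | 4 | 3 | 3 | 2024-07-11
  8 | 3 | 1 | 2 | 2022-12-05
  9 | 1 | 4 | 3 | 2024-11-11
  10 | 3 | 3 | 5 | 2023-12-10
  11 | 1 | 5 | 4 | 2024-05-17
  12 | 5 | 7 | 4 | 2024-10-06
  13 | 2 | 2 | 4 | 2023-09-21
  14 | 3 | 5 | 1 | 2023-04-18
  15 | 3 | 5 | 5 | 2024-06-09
SELECT product_id, COUNT(DISTINCT customer_id) AS distinct_customer_count FROM orders GROUP BY product_id HAVING COUNT(DISTINCT customer_id) >= 3

Execution result:
product_id | distinct_customer_count
3 | 3
7 | 3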